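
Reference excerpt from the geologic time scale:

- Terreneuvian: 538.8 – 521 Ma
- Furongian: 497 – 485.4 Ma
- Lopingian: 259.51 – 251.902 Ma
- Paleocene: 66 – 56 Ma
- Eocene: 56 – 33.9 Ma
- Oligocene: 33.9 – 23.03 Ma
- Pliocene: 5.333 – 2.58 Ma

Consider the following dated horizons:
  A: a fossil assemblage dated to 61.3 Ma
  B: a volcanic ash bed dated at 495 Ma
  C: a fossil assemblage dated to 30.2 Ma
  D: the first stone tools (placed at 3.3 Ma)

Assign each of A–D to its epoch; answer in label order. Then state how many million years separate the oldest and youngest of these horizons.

A — Paleocene; B — Furongian; C — Oligocene; D — Pliocene; span 491.7 million years

A: 61.3 Ma lies in 66–56 Ma, so Paleocene.
B: 495 Ma lies in 497–485.4 Ma, so Furongian.
C: 30.2 Ma lies in 33.9–23.03 Ma, so Oligocene.
D: 3.3 Ma lies in 5.333–2.58 Ma, so Pliocene.
Oldest = 495 Ma, youngest = 3.3 Ma → span 491.7 Myr.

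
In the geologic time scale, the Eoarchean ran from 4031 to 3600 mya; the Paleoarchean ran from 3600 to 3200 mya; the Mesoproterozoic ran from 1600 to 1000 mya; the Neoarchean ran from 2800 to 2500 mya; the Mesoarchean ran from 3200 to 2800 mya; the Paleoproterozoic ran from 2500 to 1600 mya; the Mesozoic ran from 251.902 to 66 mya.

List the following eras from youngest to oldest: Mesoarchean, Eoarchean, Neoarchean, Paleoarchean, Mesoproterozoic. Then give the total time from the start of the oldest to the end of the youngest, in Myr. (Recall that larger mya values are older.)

Mesoproterozoic, Neoarchean, Mesoarchean, Paleoarchean, Eoarchean; total span 3031 Myr

From the excerpt: Mesoarchean 3200–2800; Eoarchean 4031–3600; Neoarchean 2800–2500; Paleoarchean 3600–3200; Mesoproterozoic 1600–1000 (Ma).
Larger Ma is earlier, so the oldest is Eoarchean and the youngest is Mesoproterozoic; youngest to oldest: Mesoproterozoic, Neoarchean, Mesoarchean, Paleoarchean, Eoarchean.
Oldest start 4031 minus youngest end 1000 gives 3031 Myr overall.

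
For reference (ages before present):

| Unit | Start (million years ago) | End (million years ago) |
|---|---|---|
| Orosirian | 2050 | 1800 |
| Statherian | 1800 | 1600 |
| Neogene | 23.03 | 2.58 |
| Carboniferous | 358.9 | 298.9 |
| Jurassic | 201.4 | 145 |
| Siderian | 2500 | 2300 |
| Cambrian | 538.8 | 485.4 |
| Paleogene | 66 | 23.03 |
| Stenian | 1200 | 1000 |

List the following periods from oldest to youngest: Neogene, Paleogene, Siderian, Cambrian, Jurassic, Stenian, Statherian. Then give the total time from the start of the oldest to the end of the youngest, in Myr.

Siderian → Statherian → Stenian → Cambrian → Jurassic → Paleogene → Neogene; total span 2497.42 Myr

From the excerpt: Neogene 23.03–2.58; Paleogene 66–23.03; Siderian 2500–2300; Cambrian 538.8–485.4; Jurassic 201.4–145; Stenian 1200–1000; Statherian 1800–1600 (Ma).
Larger Ma is earlier, so the oldest is Siderian and the youngest is Neogene; oldest to youngest: Siderian, Statherian, Stenian, Cambrian, Jurassic, Paleogene, Neogene.
Oldest start 2500 minus youngest end 2.58 gives 2497.42 Myr overall.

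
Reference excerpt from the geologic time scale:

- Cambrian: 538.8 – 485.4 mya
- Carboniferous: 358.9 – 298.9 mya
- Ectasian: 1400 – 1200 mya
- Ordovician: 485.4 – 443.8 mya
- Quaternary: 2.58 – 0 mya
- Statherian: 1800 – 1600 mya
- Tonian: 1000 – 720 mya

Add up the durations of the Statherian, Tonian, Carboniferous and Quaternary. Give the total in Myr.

542.58 million years

Duration is start − end for each: (1800 − 1600) + (1000 − 720) + (358.9 − 298.9) + (2.58 − 0).
That is 200 + 280 + 60 + 2.58, which totals 542.58 million years.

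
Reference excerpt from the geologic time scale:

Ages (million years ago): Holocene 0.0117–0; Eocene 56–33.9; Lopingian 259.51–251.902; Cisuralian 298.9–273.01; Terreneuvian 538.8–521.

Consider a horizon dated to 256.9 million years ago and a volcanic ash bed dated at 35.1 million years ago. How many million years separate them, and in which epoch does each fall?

221.8 million years apart; the first in the Lopingian, the second in the Eocene

Elapsed time: 256.9 − 35.1 = 221.8 Myr.
256.9 Ma lies within 259.51–251.902 Ma: Lopingian.
35.1 Ma lies within 56–33.9 Ma: Eocene.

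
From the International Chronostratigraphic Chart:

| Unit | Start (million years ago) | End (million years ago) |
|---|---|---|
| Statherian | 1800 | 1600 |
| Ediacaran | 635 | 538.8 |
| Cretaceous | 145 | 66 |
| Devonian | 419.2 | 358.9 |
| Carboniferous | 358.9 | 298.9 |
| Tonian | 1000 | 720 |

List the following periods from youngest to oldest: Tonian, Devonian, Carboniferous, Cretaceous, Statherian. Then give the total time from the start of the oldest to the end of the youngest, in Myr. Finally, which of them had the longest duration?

From the excerpt: Tonian 1000–720; Devonian 419.2–358.9; Carboniferous 358.9–298.9; Cretaceous 145–66; Statherian 1800–1600 (Ma).
Larger Ma is earlier, so the oldest is Statherian and the youngest is Cretaceous; youngest to oldest: Cretaceous, Carboniferous, Devonian, Tonian, Statherian.
Oldest start 1800 minus youngest end 66 gives 1734 Myr overall.
Individual lengths (start − end): Devonian 60.3; Carboniferous 60; Tonian 280; Statherian 200; Cretaceous 79. The largest is Tonian at 280 Myr.

Cretaceous, Carboniferous, Devonian, Tonian, Statherian; total span 1734 Myr; longest is Tonian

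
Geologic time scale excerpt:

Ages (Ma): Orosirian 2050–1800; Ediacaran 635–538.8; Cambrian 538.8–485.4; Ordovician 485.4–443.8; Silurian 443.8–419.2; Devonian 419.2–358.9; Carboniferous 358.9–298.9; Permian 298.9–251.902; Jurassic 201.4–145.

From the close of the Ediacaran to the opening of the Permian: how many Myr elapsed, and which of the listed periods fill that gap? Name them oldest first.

The Ediacaran closes at 538.8 Ma and the Permian opens at 298.9 Ma, so the interval is 538.8 − 298.9 = 239.9 Myr.
A period fits inside if it starts at or after 538.8 Ma and ends at or before 298.9 Ma; oldest first that gives Cambrian, Ordovician, Silurian, Devonian, Carboniferous.

239.9 million years; Cambrian, Ordovician, Silurian, Devonian, Carboniferous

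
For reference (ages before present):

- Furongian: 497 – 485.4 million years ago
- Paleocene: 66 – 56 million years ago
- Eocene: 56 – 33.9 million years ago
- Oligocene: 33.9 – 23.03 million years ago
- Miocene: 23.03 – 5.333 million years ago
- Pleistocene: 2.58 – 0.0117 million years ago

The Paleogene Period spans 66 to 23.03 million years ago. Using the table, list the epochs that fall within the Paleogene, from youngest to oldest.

Oligocene, Eocene, Paleocene

Epochs with both bounds inside 66–23.03 Ma: Oligocene (33.9–23.03), Eocene (56–33.9), Paleocene (66–56).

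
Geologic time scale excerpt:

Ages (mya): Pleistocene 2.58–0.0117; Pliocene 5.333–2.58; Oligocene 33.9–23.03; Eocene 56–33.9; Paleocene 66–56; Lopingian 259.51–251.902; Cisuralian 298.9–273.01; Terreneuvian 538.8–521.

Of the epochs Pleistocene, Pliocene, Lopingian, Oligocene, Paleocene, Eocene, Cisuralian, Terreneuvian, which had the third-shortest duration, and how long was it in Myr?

Lopingian, 7.608 million years

Durations: Pleistocene 2.5683; Pliocene 2.753; Lopingian 7.608; Oligocene 10.87; Paleocene 10; Eocene 22.1; Cisuralian 25.89; Terreneuvian 17.8 Myr.
Sorted shortest-first: Pleistocene (2.5683), Pliocene (2.753), Lopingian (7.608), Paleocene (10), Oligocene (10.87), Terreneuvian (17.8), Eocene (22.1), Cisuralian (25.89).
The third shortest is Lopingian at 7.608 Myr.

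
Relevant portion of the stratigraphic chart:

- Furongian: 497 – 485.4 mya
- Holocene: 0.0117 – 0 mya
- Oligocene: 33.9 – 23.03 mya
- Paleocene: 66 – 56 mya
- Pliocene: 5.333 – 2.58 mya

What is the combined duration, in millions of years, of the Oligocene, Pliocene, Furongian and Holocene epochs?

25.2347 million years

Duration is start − end for each: (33.9 − 23.03) + (5.333 − 2.58) + (497 − 485.4) + (0.0117 − 0).
That is 10.87 + 2.753 + 11.6 + 0.0117, which totals 25.2347 million years.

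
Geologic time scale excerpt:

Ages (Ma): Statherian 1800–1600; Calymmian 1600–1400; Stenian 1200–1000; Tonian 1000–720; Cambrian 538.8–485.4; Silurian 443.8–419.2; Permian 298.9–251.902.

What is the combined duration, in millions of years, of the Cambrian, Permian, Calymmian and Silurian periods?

324.998 million years

Each duration: Cambrian = 53.4; Permian = 46.998; Calymmian = 200; Silurian = 24.6.
Sum: 53.4 + 46.998 + 200 + 24.6 = 324.998 Myr.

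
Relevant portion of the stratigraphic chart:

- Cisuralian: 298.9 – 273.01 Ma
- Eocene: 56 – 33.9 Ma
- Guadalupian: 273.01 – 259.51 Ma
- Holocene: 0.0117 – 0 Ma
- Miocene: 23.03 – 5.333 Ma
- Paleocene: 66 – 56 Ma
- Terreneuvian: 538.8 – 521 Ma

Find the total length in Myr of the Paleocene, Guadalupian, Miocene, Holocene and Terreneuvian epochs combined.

59.0087 million years

Each duration: Paleocene = 10; Guadalupian = 13.5; Miocene = 17.697; Holocene = 0.0117; Terreneuvian = 17.8.
Sum: 10 + 13.5 + 17.697 + 0.0117 + 17.8 = 59.0087 Myr.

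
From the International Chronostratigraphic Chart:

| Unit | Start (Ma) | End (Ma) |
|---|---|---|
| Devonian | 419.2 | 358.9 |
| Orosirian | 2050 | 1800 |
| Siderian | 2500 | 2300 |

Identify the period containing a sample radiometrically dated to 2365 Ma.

2365 Ma lies between 2500 and 2300 Ma, so it falls in the Siderian.

Siderian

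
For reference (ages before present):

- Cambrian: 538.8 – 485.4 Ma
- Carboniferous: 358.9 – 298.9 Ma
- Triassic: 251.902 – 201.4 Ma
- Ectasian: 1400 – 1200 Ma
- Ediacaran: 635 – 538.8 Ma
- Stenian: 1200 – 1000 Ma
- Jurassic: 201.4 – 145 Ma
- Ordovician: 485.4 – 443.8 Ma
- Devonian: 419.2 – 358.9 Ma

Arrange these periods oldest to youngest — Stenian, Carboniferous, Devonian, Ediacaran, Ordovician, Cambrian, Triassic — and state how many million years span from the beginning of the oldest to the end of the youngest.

Stenian, Ediacaran, Cambrian, Ordovician, Devonian, Carboniferous, Triassic; total span 998.6 Myr

From the excerpt: Stenian 1200–1000; Carboniferous 358.9–298.9; Devonian 419.2–358.9; Ediacaran 635–538.8; Ordovician 485.4–443.8; Cambrian 538.8–485.4; Triassic 251.902–201.4 (Ma).
Larger Ma is earlier, so the oldest is Stenian and the youngest is Triassic; oldest to youngest: Stenian, Ediacaran, Cambrian, Ordovician, Devonian, Carboniferous, Triassic.
Oldest start 1200 minus youngest end 201.4 gives 998.6 Myr overall.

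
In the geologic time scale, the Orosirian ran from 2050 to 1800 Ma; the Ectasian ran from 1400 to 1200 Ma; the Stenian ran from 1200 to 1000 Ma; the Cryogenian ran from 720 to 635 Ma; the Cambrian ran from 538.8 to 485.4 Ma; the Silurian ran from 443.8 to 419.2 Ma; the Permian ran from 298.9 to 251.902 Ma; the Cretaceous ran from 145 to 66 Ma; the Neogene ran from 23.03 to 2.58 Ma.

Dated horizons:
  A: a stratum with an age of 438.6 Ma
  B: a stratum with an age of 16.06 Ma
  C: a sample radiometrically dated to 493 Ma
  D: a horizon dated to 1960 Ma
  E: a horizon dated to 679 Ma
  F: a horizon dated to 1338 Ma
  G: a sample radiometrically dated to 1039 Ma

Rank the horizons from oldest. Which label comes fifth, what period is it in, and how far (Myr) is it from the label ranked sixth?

C, in the Cambrian; 54.4 million years to A

Larger Ma means older, so oldest first: D 1960 > F 1338 > G 1039 > E 679 > C 493 > A 438.6 > B 16.06.
Counting 5 along gives C (493 Ma); the excerpt puts that inside the Cambrian, 538.8–485.4 Ma.
Next in line is A (438.6 Ma), and 493 − 438.6 = 54.4 Myr.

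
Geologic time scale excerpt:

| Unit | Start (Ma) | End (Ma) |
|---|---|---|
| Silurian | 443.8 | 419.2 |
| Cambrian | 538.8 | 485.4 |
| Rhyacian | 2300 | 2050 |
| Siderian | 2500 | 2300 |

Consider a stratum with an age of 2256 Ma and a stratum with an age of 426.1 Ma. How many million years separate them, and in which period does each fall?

Elapsed time: 2256 − 426.1 = 1829.9 Myr.
2256 Ma lies within 2300–2050 Ma: Rhyacian.
426.1 Ma lies within 443.8–419.2 Ma: Silurian.

1829.9 million years apart; the first in the Rhyacian, the second in the Silurian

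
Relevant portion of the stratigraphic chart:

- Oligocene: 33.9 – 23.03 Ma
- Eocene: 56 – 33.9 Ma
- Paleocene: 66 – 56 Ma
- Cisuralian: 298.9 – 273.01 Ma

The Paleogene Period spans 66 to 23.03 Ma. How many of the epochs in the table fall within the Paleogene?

3

Epochs inside 66–23.03 Ma: Paleocene, Eocene, Oligocene — 3 in total.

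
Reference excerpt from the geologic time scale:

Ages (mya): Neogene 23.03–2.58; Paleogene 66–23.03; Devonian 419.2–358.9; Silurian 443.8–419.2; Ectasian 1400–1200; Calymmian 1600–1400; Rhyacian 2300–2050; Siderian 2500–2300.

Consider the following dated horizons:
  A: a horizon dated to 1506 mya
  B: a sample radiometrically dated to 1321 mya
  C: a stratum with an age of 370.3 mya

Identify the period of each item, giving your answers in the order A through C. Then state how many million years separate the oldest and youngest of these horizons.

A — Calymmian; B — Ectasian; C — Devonian; span 1135.7 million years

Match each age against the start–end ranges in the excerpt: A = 1506 Ma → Calymmian (1600–1400); B = 1321 Ma → Ectasian (1400–1200); C = 370.3 Ma → Devonian (419.2–358.9).
The largest age is 1506 Ma and the smallest is 370.3 Ma; their difference is 1135.7 Myr.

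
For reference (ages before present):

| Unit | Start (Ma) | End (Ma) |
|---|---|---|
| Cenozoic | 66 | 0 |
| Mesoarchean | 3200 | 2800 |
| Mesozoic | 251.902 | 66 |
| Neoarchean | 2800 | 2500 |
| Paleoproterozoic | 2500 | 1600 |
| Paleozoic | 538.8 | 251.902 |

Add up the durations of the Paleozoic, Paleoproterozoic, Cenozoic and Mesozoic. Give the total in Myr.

1438.8 million years

Duration is start − end for each: (538.8 − 251.902) + (2500 − 1600) + (66 − 0) + (251.902 − 66).
That is 286.898 + 900 + 66 + 185.902, which totals 1438.8 million years.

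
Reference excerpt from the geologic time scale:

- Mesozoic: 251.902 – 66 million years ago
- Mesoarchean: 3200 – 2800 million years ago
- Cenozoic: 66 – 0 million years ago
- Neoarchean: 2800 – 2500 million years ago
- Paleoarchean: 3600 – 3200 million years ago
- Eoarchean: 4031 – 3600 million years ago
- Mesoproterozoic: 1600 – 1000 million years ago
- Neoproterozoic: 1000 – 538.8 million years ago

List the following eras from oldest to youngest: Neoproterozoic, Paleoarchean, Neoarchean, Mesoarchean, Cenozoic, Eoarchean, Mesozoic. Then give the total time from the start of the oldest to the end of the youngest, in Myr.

From the excerpt: Neoproterozoic 1000–538.8; Paleoarchean 3600–3200; Neoarchean 2800–2500; Mesoarchean 3200–2800; Cenozoic 66–0; Eoarchean 4031–3600; Mesozoic 251.902–66 (Ma).
Larger Ma is earlier, so the oldest is Eoarchean and the youngest is Cenozoic; oldest to youngest: Eoarchean, Paleoarchean, Mesoarchean, Neoarchean, Neoproterozoic, Mesozoic, Cenozoic.
Oldest start 4031 minus youngest end 0 gives 4031 Myr overall.

Eoarchean, Paleoarchean, Mesoarchean, Neoarchean, Neoproterozoic, Mesozoic, Cenozoic; total span 4031 Myr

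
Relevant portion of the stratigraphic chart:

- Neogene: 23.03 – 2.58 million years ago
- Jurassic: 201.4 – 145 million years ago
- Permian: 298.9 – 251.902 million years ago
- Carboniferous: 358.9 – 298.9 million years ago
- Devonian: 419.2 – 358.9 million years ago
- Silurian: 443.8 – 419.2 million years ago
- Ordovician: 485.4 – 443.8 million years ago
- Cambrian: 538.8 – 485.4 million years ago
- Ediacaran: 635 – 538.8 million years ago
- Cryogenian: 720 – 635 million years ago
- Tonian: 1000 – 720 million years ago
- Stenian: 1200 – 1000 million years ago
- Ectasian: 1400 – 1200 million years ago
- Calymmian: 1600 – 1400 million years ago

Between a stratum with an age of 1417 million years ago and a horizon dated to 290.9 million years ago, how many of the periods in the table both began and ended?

10

1417 Ma sits inside the Calymmian (1600–1400) and 290.9 Ma inside the Permian (298.9–251.902); neither of those is wholly between the two dates.
The listed periods lying completely between them are Ectasian, Stenian, Tonian, Cryogenian, Ediacaran, Cambrian, Ordovician, Silurian, Devonian, Carboniferous — 10 in all.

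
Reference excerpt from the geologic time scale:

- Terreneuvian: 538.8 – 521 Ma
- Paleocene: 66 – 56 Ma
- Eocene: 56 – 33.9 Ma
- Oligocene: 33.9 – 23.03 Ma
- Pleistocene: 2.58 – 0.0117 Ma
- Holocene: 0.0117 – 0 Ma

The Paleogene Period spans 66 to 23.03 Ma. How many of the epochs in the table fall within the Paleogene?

3

Epochs inside 66–23.03 Ma: Paleocene, Eocene, Oligocene — 3 in total.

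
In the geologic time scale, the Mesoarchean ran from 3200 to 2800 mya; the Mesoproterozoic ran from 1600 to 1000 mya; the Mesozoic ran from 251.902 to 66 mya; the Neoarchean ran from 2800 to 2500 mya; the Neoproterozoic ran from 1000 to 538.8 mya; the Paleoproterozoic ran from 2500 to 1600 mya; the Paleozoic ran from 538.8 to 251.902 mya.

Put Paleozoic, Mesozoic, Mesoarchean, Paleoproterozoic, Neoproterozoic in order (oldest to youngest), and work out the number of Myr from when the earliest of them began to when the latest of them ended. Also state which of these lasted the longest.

Mesoarchean → Paleoproterozoic → Neoproterozoic → Paleozoic → Mesozoic; total span 3134 Myr; longest is Paleoproterozoic

Start ages (Ma): Mesoarchean 3200, Paleoproterozoic 2500, Neoproterozoic 1000, Paleozoic 538.8, Mesozoic 251.902.
Ordered oldest to youngest: Mesoarchean, Paleoproterozoic, Neoproterozoic, Paleozoic, Mesozoic.
Span = 3200 − 66 = 3134 Myr.
Durations: Paleoproterozoic 900, Neoproterozoic 461.2, Paleozoic 286.898, Mesozoic 185.902, Mesoarchean 400 → longest is Paleoproterozoic (900 Myr).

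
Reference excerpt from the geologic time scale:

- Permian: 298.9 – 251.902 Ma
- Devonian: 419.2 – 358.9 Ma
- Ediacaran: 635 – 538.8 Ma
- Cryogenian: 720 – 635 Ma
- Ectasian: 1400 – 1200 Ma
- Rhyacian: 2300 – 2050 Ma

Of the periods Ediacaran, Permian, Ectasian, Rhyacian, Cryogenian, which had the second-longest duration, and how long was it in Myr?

Ectasian, 200 million years

Start − end for each: Ediacaran 635 − 538.8 = 96.2; Permian 298.9 − 251.902 = 46.998; Ectasian 1400 − 1200 = 200; Rhyacian 2300 − 2050 = 250; Cryogenian 720 − 635 = 85.
Ranking these from longest: Rhyacian > Ectasian > Ediacaran > Cryogenian > Permian.
Position 2 in that ranking is Ectasian, which lasted 200 Myr.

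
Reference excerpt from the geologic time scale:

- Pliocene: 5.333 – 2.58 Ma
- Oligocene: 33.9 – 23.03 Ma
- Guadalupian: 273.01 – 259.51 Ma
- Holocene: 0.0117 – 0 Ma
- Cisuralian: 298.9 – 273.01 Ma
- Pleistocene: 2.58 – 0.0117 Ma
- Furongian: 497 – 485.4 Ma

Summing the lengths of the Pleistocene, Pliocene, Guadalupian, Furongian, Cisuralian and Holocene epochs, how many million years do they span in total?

Each duration: Pleistocene = 2.5683; Pliocene = 2.753; Guadalupian = 13.5; Furongian = 11.6; Cisuralian = 25.89; Holocene = 0.0117.
Sum: 2.5683 + 2.753 + 13.5 + 11.6 + 25.89 + 0.0117 = 56.323 Myr.

56.323 million years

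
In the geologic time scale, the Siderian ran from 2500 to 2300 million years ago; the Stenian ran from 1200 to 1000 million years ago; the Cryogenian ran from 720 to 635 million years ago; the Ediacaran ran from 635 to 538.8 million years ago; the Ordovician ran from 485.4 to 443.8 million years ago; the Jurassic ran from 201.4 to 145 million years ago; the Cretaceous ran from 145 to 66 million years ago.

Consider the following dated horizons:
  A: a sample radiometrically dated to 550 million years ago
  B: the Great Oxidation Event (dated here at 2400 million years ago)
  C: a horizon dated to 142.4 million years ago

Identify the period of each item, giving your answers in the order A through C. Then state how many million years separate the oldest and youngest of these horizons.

A: 550 Ma lies in 635–538.8 Ma, so Ediacaran.
B: 2400 Ma lies in 2500–2300 Ma, so Siderian.
C: 142.4 Ma lies in 145–66 Ma, so Cretaceous.
Oldest = 2400 Ma, youngest = 142.4 Ma → span 2257.6 Myr.

A — Ediacaran; B — Siderian; C — Cretaceous; span 2257.6 million years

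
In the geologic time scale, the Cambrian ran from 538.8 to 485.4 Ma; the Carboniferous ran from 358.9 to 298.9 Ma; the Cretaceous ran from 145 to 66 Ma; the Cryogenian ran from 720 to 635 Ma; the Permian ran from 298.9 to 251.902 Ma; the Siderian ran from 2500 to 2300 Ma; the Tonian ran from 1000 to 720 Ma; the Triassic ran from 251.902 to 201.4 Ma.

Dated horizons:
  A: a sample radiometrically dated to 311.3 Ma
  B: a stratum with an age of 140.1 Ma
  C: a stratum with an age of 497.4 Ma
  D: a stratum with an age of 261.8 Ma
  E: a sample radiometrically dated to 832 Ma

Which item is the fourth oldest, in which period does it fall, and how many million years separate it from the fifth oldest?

D, in the Permian; 121.7 million years to B

Larger Ma means older, so oldest first: E 832 > C 497.4 > A 311.3 > D 261.8 > B 140.1.
Counting 4 along gives D (261.8 Ma); the excerpt puts that inside the Permian, 298.9–251.902 Ma.
Next in line is B (140.1 Ma), and 261.8 − 140.1 = 121.7 Myr.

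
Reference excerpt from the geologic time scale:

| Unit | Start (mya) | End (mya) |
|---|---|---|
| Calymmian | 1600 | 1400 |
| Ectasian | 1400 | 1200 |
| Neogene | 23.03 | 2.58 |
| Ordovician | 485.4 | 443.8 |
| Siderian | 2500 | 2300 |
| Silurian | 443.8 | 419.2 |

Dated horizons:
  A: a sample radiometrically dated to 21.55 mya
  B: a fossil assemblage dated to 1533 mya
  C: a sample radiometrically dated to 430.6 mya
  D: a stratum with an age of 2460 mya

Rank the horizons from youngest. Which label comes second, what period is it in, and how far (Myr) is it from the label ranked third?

C, in the Silurian; 1102.4 million years to B

Smaller Ma means younger, so youngest first: A 21.55 < C 430.6 < B 1533 < D 2460.
Counting 2 along gives C (430.6 Ma); the excerpt puts that inside the Silurian, 443.8–419.2 Ma.
Next in line is B (1533 Ma), and 1533 − 430.6 = 1102.4 Myr.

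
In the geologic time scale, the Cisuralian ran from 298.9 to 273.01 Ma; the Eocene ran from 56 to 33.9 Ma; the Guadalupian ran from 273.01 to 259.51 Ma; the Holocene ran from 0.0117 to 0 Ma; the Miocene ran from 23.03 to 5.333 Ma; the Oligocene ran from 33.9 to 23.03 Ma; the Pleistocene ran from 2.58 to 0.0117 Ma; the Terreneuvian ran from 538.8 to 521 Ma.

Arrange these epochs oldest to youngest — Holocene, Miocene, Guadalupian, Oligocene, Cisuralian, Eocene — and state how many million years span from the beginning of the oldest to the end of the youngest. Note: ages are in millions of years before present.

Start ages (Ma): Cisuralian 298.9, Guadalupian 273.01, Eocene 56, Oligocene 33.9, Miocene 23.03, Holocene 0.0117.
Ordered oldest to youngest: Cisuralian, Guadalupian, Eocene, Oligocene, Miocene, Holocene.
Span = 298.9 − 0 = 298.9 Myr.

Cisuralian → Guadalupian → Eocene → Oligocene → Miocene → Holocene; total span 298.9 Myr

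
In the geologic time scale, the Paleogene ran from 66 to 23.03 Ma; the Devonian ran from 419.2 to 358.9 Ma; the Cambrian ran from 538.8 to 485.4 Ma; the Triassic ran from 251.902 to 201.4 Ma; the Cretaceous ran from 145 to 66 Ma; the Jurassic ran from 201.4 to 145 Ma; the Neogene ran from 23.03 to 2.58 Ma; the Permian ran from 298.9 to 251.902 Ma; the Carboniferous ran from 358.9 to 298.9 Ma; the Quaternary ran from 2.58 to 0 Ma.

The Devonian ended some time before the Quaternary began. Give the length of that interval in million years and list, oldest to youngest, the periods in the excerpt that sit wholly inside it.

End of Devonian = 358.9 Ma; start of Quaternary = 2.58 Ma.
Gap = 358.9 − 2.58 = 356.32 Myr.
Periods wholly inside 358.9–2.58 Ma: Carboniferous (358.9–298.9), Permian (298.9–251.902), Triassic (251.902–201.4), Jurassic (201.4–145), Cretaceous (145–66), Paleogene (66–23.03), Neogene (23.03–2.58).

356.32 million years; Carboniferous, Permian, Triassic, Jurassic, Cretaceous, Paleogene, Neogene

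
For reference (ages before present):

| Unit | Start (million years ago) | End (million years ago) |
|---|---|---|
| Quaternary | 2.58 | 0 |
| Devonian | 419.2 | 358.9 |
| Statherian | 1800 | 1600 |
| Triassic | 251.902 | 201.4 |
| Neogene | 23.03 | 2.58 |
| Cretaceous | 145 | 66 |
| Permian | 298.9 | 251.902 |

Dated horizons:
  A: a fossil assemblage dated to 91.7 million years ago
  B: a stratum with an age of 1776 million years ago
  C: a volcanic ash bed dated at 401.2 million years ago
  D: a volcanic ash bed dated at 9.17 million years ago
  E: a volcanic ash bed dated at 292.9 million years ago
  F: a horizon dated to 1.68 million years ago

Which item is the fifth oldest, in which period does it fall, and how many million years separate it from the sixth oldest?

Larger Ma means older, so oldest first: B 1776 > C 401.2 > E 292.9 > A 91.7 > D 9.17 > F 1.68.
Counting 5 along gives D (9.17 Ma); the excerpt puts that inside the Neogene, 23.03–2.58 Ma.
Next in line is F (1.68 Ma), and 9.17 − 1.68 = 7.49 Myr.

D, in the Neogene; 7.49 million years to F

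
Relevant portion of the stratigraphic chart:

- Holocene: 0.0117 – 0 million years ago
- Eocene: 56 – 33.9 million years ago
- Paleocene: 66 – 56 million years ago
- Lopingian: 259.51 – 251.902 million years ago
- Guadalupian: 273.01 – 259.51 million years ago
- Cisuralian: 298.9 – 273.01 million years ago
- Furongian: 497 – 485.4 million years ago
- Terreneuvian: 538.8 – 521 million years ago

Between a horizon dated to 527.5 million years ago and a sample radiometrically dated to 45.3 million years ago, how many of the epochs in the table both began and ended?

527.5 Ma sits inside the Terreneuvian (538.8–521) and 45.3 Ma inside the Eocene (56–33.9); neither of those is wholly between the two dates.
The listed epochs lying completely between them are Furongian, Cisuralian, Guadalupian, Lopingian, Paleocene — 5 in all.

5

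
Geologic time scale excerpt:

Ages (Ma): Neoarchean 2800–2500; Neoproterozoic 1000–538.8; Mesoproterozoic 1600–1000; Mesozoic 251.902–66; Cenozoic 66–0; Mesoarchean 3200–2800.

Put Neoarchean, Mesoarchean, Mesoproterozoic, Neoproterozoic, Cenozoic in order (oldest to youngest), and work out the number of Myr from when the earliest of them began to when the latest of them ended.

Mesoarchean → Neoarchean → Mesoproterozoic → Neoproterozoic → Cenozoic; total span 3200 Myr

Start ages (Ma): Mesoarchean 3200, Neoarchean 2800, Mesoproterozoic 1600, Neoproterozoic 1000, Cenozoic 66.
Ordered oldest to youngest: Mesoarchean, Neoarchean, Mesoproterozoic, Neoproterozoic, Cenozoic.
Span = 3200 − 0 = 3200 Myr.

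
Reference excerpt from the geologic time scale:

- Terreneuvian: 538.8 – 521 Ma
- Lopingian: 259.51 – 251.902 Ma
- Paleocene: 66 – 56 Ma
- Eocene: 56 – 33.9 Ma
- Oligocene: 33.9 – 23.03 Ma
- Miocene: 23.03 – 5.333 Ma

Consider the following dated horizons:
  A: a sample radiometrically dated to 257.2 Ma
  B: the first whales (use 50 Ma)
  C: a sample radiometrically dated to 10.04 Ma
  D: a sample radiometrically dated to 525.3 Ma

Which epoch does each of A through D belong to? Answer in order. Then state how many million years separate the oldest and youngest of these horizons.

Match each age against the start–end ranges in the excerpt: A = 257.2 Ma → Lopingian (259.51–251.902); B = 50 Ma → Eocene (56–33.9); C = 10.04 Ma → Miocene (23.03–5.333); D = 525.3 Ma → Terreneuvian (538.8–521).
The largest age is 525.3 Ma and the smallest is 10.04 Ma; their difference is 515.26 Myr.

A — Lopingian; B — Eocene; C — Miocene; D — Terreneuvian; span 515.26 million years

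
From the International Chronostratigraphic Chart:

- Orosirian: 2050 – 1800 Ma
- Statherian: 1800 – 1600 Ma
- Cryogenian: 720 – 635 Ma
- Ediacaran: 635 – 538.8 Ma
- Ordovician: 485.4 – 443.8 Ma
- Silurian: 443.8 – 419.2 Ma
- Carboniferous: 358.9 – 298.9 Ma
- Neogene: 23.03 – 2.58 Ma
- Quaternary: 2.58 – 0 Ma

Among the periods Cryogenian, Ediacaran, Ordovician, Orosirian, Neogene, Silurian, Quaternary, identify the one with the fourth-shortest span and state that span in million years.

Durations: Cryogenian 85; Ediacaran 96.2; Ordovician 41.6; Orosirian 250; Neogene 20.45; Silurian 24.6; Quaternary 2.58 Myr.
Sorted shortest-first: Quaternary (2.58), Neogene (20.45), Silurian (24.6), Ordovician (41.6), Cryogenian (85), Ediacaran (96.2), Orosirian (250).
The fourth shortest is Ordovician at 41.6 Myr.

Ordovician, 41.6 million years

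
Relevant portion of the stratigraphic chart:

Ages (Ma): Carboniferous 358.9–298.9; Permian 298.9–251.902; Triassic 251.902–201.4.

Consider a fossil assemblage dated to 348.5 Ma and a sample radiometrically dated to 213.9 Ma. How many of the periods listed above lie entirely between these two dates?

1

348.5 Ma sits inside the Carboniferous (358.9–298.9) and 213.9 Ma inside the Triassic (251.902–201.4); neither of those is wholly between the two dates.
The listed periods lying completely between them are Permian — 1 in all.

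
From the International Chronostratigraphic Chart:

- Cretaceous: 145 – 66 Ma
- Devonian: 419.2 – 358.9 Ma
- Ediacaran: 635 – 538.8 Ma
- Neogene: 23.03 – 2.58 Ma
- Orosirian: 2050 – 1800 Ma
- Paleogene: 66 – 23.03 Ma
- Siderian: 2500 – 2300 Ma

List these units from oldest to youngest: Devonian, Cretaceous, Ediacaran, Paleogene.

Read off each span (Ma): Devonian 419.2–358.9; Cretaceous 145–66; Ediacaran 635–538.8; Paleogene 66–23.03.
Larger Ma is older, so oldest→youngest is Ediacaran, Devonian, Cretaceous, Paleogene.

Ediacaran, Devonian, Cretaceous, Paleogene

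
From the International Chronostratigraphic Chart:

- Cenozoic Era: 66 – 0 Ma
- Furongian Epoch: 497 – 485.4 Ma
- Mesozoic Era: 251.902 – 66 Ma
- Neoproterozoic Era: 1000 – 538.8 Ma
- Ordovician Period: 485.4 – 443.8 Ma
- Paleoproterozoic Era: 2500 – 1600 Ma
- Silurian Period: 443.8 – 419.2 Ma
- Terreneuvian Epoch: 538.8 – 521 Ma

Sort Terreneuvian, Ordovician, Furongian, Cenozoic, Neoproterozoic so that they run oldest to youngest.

Read off each span (Ma): Terreneuvian 538.8–521; Ordovician 485.4–443.8; Furongian 497–485.4; Cenozoic 66–0; Neoproterozoic 1000–538.8.
Larger Ma is older, so oldest→youngest is Neoproterozoic, Terreneuvian, Furongian, Ordovician, Cenozoic.

Neoproterozoic, Terreneuvian, Furongian, Ordovician, Cenozoic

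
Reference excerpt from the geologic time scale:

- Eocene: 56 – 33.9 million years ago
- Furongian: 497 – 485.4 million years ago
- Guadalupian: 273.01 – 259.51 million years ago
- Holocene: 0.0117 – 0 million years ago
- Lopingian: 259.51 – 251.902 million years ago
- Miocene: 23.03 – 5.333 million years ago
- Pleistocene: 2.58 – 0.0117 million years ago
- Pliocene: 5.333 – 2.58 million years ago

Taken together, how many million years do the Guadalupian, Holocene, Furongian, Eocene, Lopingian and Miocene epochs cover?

Duration is start − end for each: (273.01 − 259.51) + (0.0117 − 0) + (497 − 485.4) + (56 − 33.9) + (259.51 − 251.902) + (23.03 − 5.333).
That is 13.5 + 0.0117 + 11.6 + 22.1 + 7.608 + 17.697, which totals 72.5167 million years.

72.5167 million years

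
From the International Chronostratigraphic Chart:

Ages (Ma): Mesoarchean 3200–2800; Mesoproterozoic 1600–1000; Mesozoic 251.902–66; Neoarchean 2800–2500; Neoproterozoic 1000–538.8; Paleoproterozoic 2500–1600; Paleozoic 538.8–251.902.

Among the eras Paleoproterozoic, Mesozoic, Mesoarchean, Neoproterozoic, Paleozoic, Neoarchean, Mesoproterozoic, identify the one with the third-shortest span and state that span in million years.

Start − end for each: Paleoproterozoic 2500 − 1600 = 900; Mesozoic 251.902 − 66 = 185.902; Mesoarchean 3200 − 2800 = 400; Neoproterozoic 1000 − 538.8 = 461.2; Paleozoic 538.8 − 251.902 = 286.898; Neoarchean 2800 − 2500 = 300; Mesoproterozoic 1600 − 1000 = 600.
Ranking these from shortest: Mesozoic < Paleozoic < Neoarchean < Mesoarchean < Neoproterozoic < Mesoproterozoic < Paleoproterozoic.
Position 3 in that ranking is Neoarchean, which lasted 300 Myr.

Neoarchean, 300 million years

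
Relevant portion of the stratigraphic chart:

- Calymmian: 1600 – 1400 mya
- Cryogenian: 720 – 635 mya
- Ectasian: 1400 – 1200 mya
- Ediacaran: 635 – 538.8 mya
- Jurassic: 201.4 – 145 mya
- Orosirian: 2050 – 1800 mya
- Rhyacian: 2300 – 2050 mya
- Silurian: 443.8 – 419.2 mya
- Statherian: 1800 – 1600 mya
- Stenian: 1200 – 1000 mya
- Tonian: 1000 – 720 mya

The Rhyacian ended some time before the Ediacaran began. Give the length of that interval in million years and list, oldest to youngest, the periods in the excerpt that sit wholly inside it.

1415 million years; Orosirian, Statherian, Calymmian, Ectasian, Stenian, Tonian, Cryogenian

The Rhyacian closes at 2050 Ma and the Ediacaran opens at 635 Ma, so the interval is 2050 − 635 = 1415 Myr.
A period fits inside if it starts at or after 2050 Ma and ends at or before 635 Ma; oldest first that gives Orosirian, Statherian, Calymmian, Ectasian, Stenian, Tonian, Cryogenian.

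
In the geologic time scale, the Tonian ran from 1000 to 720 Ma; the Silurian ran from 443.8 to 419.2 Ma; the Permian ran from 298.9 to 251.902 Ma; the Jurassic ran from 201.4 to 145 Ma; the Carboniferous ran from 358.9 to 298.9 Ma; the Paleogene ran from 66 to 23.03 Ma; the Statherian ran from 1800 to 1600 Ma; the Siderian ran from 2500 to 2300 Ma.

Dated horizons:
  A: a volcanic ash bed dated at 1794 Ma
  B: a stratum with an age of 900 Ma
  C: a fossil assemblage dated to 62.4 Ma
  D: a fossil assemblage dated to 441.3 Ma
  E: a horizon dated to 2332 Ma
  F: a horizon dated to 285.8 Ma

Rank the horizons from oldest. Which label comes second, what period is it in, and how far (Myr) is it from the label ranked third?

A, in the Statherian; 894 million years to B

Sorted oldest-first by Ma: E (2332), A (1794), B (900), D (441.3), F (285.8), C (62.4).
The second oldest is A at 1794 Ma, which lies in 1800–1600 Ma: the Statherian.
The third oldest is B at 900 Ma; separation = |1794 − 900| = 894 Myr.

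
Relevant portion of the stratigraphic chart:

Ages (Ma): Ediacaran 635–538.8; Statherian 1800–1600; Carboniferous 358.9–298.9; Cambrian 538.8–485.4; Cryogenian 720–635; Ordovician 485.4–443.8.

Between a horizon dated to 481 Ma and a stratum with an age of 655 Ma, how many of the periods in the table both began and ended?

The older date is 655 Ma and the younger is 481 Ma.
Periods with start < 655 and end > 481 Ma: Ediacaran (635–538.8), Cambrian (538.8–485.4).
That is 2 complete periods.

2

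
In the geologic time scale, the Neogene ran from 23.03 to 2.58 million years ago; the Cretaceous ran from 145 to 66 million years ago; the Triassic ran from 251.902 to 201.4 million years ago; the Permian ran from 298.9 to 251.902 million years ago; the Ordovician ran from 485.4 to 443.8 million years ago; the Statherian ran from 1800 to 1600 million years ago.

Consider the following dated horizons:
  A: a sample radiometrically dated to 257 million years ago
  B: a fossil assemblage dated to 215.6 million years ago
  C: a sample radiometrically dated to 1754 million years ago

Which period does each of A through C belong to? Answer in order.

Match each age against the start–end ranges in the excerpt: A = 257 Ma → Permian (298.9–251.902); B = 215.6 Ma → Triassic (251.902–201.4); C = 1754 Ma → Statherian (1800–1600).

A — Permian; B — Triassic; C — Statherian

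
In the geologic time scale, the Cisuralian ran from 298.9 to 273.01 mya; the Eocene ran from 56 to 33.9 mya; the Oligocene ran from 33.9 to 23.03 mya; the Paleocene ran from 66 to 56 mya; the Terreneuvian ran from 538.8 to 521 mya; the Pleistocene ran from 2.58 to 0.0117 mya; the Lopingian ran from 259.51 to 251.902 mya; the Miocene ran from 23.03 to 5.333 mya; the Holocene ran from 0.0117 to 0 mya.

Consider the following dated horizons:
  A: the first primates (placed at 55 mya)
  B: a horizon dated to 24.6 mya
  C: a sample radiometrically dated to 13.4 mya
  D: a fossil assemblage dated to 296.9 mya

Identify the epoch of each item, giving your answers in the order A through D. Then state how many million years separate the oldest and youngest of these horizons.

A — Eocene; B — Oligocene; C — Miocene; D — Cisuralian; span 283.5 million years

Match each age against the start–end ranges in the excerpt: A = 55 Ma → Eocene (56–33.9); B = 24.6 Ma → Oligocene (33.9–23.03); C = 13.4 Ma → Miocene (23.03–5.333); D = 296.9 Ma → Cisuralian (298.9–273.01).
The largest age is 296.9 Ma and the smallest is 13.4 Ma; their difference is 283.5 Myr.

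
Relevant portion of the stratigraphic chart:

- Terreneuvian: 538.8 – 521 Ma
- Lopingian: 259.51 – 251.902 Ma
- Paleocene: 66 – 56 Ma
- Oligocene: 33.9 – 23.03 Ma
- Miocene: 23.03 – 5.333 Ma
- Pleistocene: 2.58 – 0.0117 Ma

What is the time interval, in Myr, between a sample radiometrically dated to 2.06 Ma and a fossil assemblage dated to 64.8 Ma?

62.74 million years

64.8 − 2.06 = 62.74 million years.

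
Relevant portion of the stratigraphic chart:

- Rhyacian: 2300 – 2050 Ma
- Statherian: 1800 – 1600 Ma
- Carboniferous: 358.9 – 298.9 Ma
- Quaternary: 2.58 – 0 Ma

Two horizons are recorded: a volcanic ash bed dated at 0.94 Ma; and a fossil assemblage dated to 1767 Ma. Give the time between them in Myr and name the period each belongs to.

1766.06 million years apart; the first in the Quaternary, the second in the Statherian

Elapsed time: 1767 − 0.94 = 1766.06 Myr.
0.94 Ma lies within 2.58–0 Ma: Quaternary.
1767 Ma lies within 1800–1600 Ma: Statherian.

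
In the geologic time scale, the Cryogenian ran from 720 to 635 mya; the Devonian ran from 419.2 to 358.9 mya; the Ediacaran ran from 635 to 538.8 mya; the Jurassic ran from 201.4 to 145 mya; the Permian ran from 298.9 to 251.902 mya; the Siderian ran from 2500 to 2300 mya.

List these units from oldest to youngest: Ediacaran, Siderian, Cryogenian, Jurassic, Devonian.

Siderian, Cryogenian, Ediacaran, Devonian, Jurassic

Read off each span (Ma): Ediacaran 635–538.8; Siderian 2500–2300; Cryogenian 720–635; Jurassic 201.4–145; Devonian 419.2–358.9.
Larger Ma is older, so oldest→youngest is Siderian, Cryogenian, Ediacaran, Devonian, Jurassic.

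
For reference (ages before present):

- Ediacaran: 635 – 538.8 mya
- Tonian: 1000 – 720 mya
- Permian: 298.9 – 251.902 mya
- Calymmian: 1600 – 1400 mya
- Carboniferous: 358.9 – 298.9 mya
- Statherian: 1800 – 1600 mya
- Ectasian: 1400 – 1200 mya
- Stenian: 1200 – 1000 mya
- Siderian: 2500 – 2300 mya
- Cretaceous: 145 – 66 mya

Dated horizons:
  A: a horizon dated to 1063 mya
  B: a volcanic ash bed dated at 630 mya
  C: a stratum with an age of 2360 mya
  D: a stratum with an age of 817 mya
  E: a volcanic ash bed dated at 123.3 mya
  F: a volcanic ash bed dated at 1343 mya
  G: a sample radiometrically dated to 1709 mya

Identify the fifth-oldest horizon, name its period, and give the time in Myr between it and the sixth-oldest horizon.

D, in the Tonian; 187 million years to B

Larger Ma means older, so oldest first: C 2360 > G 1709 > F 1343 > A 1063 > D 817 > B 630 > E 123.3.
Counting 5 along gives D (817 Ma); the excerpt puts that inside the Tonian, 1000–720 Ma.
Next in line is B (630 Ma), and 817 − 630 = 187 Myr.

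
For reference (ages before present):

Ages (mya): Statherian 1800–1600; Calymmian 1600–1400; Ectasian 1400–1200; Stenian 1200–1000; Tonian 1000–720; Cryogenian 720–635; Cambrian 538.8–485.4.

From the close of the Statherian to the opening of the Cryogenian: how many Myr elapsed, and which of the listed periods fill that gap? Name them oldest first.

880 million years; Calymmian, Ectasian, Stenian, Tonian

The Statherian closes at 1600 Ma and the Cryogenian opens at 720 Ma, so the interval is 1600 − 720 = 880 Myr.
A period fits inside if it starts at or after 1600 Ma and ends at or before 720 Ma; oldest first that gives Calymmian, Ectasian, Stenian, Tonian.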